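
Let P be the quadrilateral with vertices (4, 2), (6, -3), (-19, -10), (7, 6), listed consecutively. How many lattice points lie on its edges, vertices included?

5

Summing gcd(|Δx|,|Δy|) over the edges gives the boundary count: gcd(2,5) + gcd(25,7) + gcd(26,16) + gcd(3,4) = 1+1+2+1 = 5.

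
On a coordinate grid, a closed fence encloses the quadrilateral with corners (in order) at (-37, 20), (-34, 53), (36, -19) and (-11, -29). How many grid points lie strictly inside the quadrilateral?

2542

By the shoelace formula, twice the signed area is |((-37)·53 − (-34)·20) + ((-34)·(-19) − 36·53) + (36·(-29) − (-11)·(-19)) + ((-11)·20 − (-37)·(-29))| = 5089, so the area is 2544.5.
Along each edge there are gcd(|Δx|,|Δy|)+1 lattice points, so counting each shared vertex once the boundary has gcd(3,33) + gcd(70,72) + gcd(47,10) + gcd(26,49) = 3+2+1+1 = 7.
By Pick's theorem A = I + B/2 − 1, so I = 2544.5 − 7/2 + 1 = 2542.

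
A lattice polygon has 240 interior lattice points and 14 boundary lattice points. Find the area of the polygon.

246

By Pick's theorem, A = I + B/2 − 1 = 240 + 14/2 − 1 = 246.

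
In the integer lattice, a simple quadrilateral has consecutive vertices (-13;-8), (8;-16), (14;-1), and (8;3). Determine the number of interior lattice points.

Using the shoelace formula, 2A = |((-13)·(-16) − 8·(-8)) + (8·(-1) − 14·(-16)) + (14·3 − 8·(-1)) + (8·(-8) − (-13)·3)| = 513, so the area is 256.5.
Summing gcd(|Δx|,|Δy|) over the edges gives the boundary count: gcd(21,8) + gcd(6,15) + gcd(6,4) + gcd(21,11) = 1+3+2+1 = 7.
By Pick's theorem A = I + B/2 − 1, so I = 256.5 − 7/2 + 1 = 254.

254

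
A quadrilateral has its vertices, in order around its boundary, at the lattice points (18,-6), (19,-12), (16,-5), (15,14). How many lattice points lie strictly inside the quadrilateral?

23

The shoelace formula gives twice the area as |[18·(-12) − 19·(-6)] + [19·(-5) − 16·(-12)] + [16·14 − 15·(-5)] + [15·(-6) − 18·14]| = 48, so the area is 24.
Along each edge there are gcd(|Δx|,|Δy|)+1 lattice points, so counting each shared vertex once the boundary has gcd(1,6) + gcd(3,7) + gcd(1,19) + gcd(3,20) = 1+1+1+1 = 4.
By Pick's theorem A = I + B/2 − 1, so I = 24 − 4/2 + 1 = 23.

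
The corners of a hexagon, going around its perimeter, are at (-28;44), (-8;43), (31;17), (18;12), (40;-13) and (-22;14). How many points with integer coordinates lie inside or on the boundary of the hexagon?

1648

Using the shoelace formula, 2A = |[(-28)·43 − (-8)·44] + [(-8)·17 − 31·43] + [31·12 − 18·17] + [18·(-13) − 40·12] + [40·14 − (-22)·(-13)] + [(-22)·44 − (-28)·14]| = 3271, so the area is 1635.5.
The number of boundary lattice points is Σ gcd(|Δx|,|Δy|) = gcd(20,1) + gcd(39,26) + gcd(13,5) + gcd(22,25) + gcd(62,27) + gcd(6,30) = 1+13+1+1+1+6 = 23.
Pick's theorem gives I = A − B/2 + 1 = 1635.5 − 23/2 + 1 = 1625, so the closed region contains I + B = 1625 + 23 = 1648 lattice points.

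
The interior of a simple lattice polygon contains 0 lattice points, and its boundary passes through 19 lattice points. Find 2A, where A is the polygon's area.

17

By Pick's theorem, A = I + B/2 − 1 = 0 + 19/2 − 1 = 17/2.
Hence 2A = 17.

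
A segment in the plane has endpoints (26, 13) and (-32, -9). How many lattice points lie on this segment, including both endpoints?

3

The number of lattice points on a segment between lattice points is gcd(|Δx|,|Δy|) + 1 = gcd(58,22) + 1 = 2 + 1 = 3.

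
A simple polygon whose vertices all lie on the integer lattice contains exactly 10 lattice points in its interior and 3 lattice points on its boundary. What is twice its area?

Pick's theorem states A = I + B/2 − 1, so A = 10 + 3/2 − 1 = 21/2.
Hence 2A = 21.

21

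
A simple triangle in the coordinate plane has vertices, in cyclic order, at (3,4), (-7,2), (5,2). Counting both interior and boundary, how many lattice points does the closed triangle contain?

The shoelace formula gives twice the area as |[3·2 − (-7)·4] + [(-7)·2 − 5·2] + [5·4 − 3·2]| = 24, so the area is 12.
The number of boundary lattice points is Σ gcd(|Δx|,|Δy|) = gcd(10,2) + gcd(12,0) + gcd(2,2) = 2+12+2 = 16.
Pick's theorem gives I = A − B/2 + 1 = 12 − 16/2 + 1 = 5, so the closed region contains I + B = 5 + 16 = 21 lattice points.

21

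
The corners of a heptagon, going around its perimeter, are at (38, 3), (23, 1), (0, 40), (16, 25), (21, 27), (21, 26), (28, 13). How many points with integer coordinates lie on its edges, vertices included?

16

The number of boundary lattice points is Σ gcd(|Δx|,|Δy|) = gcd(15,2) + gcd(23,39) + gcd(16,15) + gcd(5,2) + gcd(0,1) + gcd(7,13) + gcd(10,10) = 1+1+1+1+1+1+10 = 16.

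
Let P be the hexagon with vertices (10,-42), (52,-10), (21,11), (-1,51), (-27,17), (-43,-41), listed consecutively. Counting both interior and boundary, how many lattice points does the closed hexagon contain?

4687

The shoelace formula gives twice the area as |(10·(-10) − 52·(-42)) + (52·11 − 21·(-10)) + (21·51 − (-1)·11) + ((-1)·17 − (-27)·51) + ((-27)·(-41) − (-43)·17) + ((-43)·(-42) − 10·(-41))| = 9362, so the area is 4681.
Along each edge there are gcd(|Δx|,|Δy|)+1 lattice points, so counting each shared vertex once the boundary has gcd(42,32) + gcd(31,21) + gcd(22,40) + gcd(26,34) + gcd(16,58) + gcd(53,1) = 2+1+2+2+2+1 = 10.
Pick's theorem gives I = A − B/2 + 1 = 4681 − 10/2 + 1 = 4677, so the closed region contains I + B = 4677 + 10 = 4687 lattice points.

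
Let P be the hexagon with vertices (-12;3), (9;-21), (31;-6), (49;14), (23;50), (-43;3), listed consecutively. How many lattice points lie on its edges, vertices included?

40

Along each edge there are gcd(|Δx|,|Δy|)+1 lattice points, so counting each shared vertex once the boundary has gcd(21,24) + gcd(22,15) + gcd(18,20) + gcd(26,36) + gcd(66,47) + gcd(31,0) = 3+1+2+2+1+31 = 40.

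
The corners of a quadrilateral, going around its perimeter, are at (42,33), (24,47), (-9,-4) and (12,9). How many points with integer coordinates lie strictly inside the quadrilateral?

742

The shoelace formula gives twice the area as |(42·47 − 24·33) + (24·(-4) − (-9)·47) + ((-9)·9 − 12·(-4)) + (12·33 − 42·9)| = 1494, so the area is 747.
Along each edge there are gcd(|Δx|,|Δy|)+1 lattice points, so counting each shared vertex once the boundary has gcd(18,14) + gcd(33,51) + gcd(21,13) + gcd(30,24) = 2+3+1+6 = 12.
Pick's theorem gives I = A − B/2 + 1 = 747 − 12/2 + 1 = 742.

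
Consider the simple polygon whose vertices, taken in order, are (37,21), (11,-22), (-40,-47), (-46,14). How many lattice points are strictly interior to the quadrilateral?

3323

By the shoelace formula, twice the signed area is |(37·(-22) − 11·21) + (11·(-47) − (-40)·(-22)) + ((-40)·14 − (-46)·(-47)) + ((-46)·21 − 37·14)| = 6648, so the area is 3324.
Summing gcd(|Δx|,|Δy|) over the edges gives the boundary count: gcd(26,43) + gcd(51,25) + gcd(6,61) + gcd(83,7) = 1+1+1+1 = 4.
Pick's theorem gives I = A − B/2 + 1 = 3324 − 4/2 + 1 = 3323.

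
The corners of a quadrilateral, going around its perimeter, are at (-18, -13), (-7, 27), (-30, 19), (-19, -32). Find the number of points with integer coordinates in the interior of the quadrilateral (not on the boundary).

Using the shoelace formula, 2A = |((-18)·27 − (-7)·(-13)) + ((-7)·19 − (-30)·27) + ((-30)·(-32) − (-19)·19) + ((-19)·(-13) − (-18)·(-32))| = 1092, so the area is 546.
The number of boundary lattice points is Σ gcd(|Δx|,|Δy|) = gcd(11,40) + gcd(23,8) + gcd(11,51) + gcd(1,19) = 1+1+1+1 = 4.
By Pick's theorem A = I + B/2 − 1, so I = 546 − 4/2 + 1 = 545.

545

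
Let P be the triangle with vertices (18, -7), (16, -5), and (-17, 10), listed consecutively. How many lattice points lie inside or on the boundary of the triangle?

22

By the shoelace formula, twice the signed area is |[18·(-5) − 16·(-7)] + [16·10 − (-17)·(-5)] + [(-17)·(-7) − 18·10]| = 36, so the area is 18.
The number of boundary lattice points is Σ gcd(|Δx|,|Δy|) = gcd(2,2) + gcd(33,15) + gcd(35,17) = 2+3+1 = 6.
Pick's theorem gives I = A − B/2 + 1 = 18 − 6/2 + 1 = 16, so the closed region contains I + B = 16 + 6 = 22 lattice points.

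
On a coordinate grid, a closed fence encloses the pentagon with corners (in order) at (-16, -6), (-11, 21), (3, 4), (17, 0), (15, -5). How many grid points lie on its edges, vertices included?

6

Summing gcd(|Δx|,|Δy|) over the edges gives the boundary count: gcd(5,27) + gcd(14,17) + gcd(14,4) + gcd(2,5) + gcd(31,1) = 1+1+2+1+1 = 6.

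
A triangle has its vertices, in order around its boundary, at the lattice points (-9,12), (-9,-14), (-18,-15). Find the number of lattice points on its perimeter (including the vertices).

Along each edge there are gcd(|Δx|,|Δy|)+1 lattice points, so counting each shared vertex once the boundary has gcd(0,26) + gcd(9,1) + gcd(9,27) = 26+1+9 = 36.

36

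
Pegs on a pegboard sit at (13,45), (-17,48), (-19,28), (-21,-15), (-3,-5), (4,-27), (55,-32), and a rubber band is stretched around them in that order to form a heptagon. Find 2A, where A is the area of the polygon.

7107

By the shoelace formula, twice the signed area is |(13·48 − (-17)·45) + ((-17)·28 − (-19)·48) + ((-19)·(-15) − (-21)·28) + ((-21)·(-5) − (-3)·(-15)) + ((-3)·(-27) − 4·(-5)) + (4·(-32) − 55·(-27)) + (55·45 − 13·(-32))| = 7107, so the area is 3553.5.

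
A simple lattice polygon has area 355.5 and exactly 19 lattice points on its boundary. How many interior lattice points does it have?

347

Pick's theorem A = I + B/2 − 1 rearranges to I = A − B/2 + 1 = 355.5 − 19/2 + 1 = 347.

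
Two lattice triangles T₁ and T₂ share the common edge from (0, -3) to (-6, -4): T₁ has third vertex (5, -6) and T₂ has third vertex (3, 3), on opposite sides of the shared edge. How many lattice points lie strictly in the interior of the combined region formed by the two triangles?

The union is the simple quadrilateral with vertices (0, -3), (5, -6), (-6, -4), (3, 3) in order.
The shoelace formula gives twice the area as |[0·(-6) − 5·(-3)] + [5·(-4) − (-6)·(-6)] + [(-6)·3 − 3·(-4)] + [3·(-3) − 0·3]| = 56, so the area is 28.
The number of boundary lattice points is Σ gcd(|Δx|,|Δy|) = gcd(5,3) + gcd(11,2) + gcd(9,7) + gcd(3,6) = 1+1+1+3 = 6.
By Pick's theorem I = A − B/2 + 1 = 28 − 6/2 + 1 = 26.

26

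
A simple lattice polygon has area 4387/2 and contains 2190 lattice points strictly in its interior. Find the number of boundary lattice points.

9

Pick's theorem gives A = I + B/2 − 1, so B = 2(A − I + 1) = 2(4387/2 − 2190 + 1) = 9.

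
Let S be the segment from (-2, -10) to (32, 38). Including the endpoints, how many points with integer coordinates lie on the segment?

The number of lattice points on a segment between lattice points is gcd(|Δx|,|Δy|) + 1 = gcd(34,48) + 1 = 2 + 1 = 3.

3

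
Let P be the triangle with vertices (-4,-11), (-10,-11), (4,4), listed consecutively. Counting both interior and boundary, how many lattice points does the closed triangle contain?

By the shoelace formula, twice the signed area is |[(-4)·(-11) − (-10)·(-11)] + [(-10)·4 − 4·(-11)] + [4·(-11) − (-4)·4]| = 90, so the area is 45.
Summing gcd(|Δx|,|Δy|) over the edges gives the boundary count: gcd(6,0) + gcd(14,15) + gcd(8,15) = 6+1+1 = 8.
Pick's theorem gives I = A − B/2 + 1 = 45 − 8/2 + 1 = 42, so the closed region contains I + B = 42 + 8 = 50 lattice points.

50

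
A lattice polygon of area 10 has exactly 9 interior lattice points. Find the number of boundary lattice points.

Pick's theorem gives A = I + B/2 − 1, so B = 2(A − I + 1) = 2(10 − 9 + 1) = 4.

4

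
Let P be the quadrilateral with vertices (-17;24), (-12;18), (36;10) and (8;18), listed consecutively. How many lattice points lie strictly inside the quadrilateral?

By the shoelace formula, twice the signed area is |((-17)·18 − (-12)·24) + ((-12)·10 − 36·18) + (36·18 − 8·10) + (8·24 − (-17)·18)| = 280, so the area is 140.
The number of boundary lattice points is Σ gcd(|Δx|,|Δy|) = gcd(5,6) + gcd(48,8) + gcd(28,8) + gcd(25,6) = 1+8+4+1 = 14.
Pick's theorem gives I = A − B/2 + 1 = 140 − 14/2 + 1 = 134.

134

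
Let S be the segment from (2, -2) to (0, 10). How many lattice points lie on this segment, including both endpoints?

The number of lattice points on a segment between lattice points is gcd(|Δx|,|Δy|) + 1 = gcd(2,12) + 1 = 2 + 1 = 3.

3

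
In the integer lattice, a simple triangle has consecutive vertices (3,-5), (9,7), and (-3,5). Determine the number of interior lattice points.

62

Using the shoelace formula, 2A = |[3·7 − 9·(-5)] + [9·5 − (-3)·7] + [(-3)·(-5) − 3·5]| = 132, so the area is 66.
The number of boundary lattice points is Σ gcd(|Δx|,|Δy|) = gcd(6,12) + gcd(12,2) + gcd(6,10) = 6+2+2 = 10.
Pick's theorem gives I = A − B/2 + 1 = 66 − 10/2 + 1 = 62.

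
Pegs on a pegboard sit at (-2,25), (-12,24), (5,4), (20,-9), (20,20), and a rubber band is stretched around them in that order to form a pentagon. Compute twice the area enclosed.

By the shoelace formula, twice the signed area is |[(-2)·24 − (-12)·25] + [(-12)·4 − 5·24] + [5·(-9) − 20·4] + [20·20 − 20·(-9)] + [20·25 − (-2)·20]| = 1079, so the area is 1079/2.

1079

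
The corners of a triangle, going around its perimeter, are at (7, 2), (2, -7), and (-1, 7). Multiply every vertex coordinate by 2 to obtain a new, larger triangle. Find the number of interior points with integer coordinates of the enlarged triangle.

192

By the shoelace formula, twice the signed area is |(7·(-7) − 2·2) + (2·7 − (-1)·(-7)) + ((-1)·2 − 7·7)| = 97, so the area is 97/2.
Along each edge there are gcd(|Δx|,|Δy|)+1 lattice points, so counting each shared vertex once the boundary has gcd(5,9) + gcd(3,14) + gcd(8,5) = 1+1+1 = 3.
Scaling by 2 multiplies the area by 2² = 4 (so the new area is 194) and multiplies the boundary lattice-point count by 2, giving 6.
By Pick's theorem, the interior count of the dilated polygon is 194 − 6/2 + 1 = 192.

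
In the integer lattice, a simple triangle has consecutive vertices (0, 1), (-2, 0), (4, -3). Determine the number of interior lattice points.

3

The shoelace formula gives twice the area as |[0·0 − (-2)·1] + [(-2)·(-3) − 4·0] + [4·1 − 0·(-3)]| = 12, so the area is 6.
The number of boundary lattice points is Σ gcd(|Δx|,|Δy|) = gcd(2,1) + gcd(6,3) + gcd(4,4) = 1+3+4 = 8.
Pick's theorem gives I = A − B/2 + 1 = 6 − 8/2 + 1 = 3.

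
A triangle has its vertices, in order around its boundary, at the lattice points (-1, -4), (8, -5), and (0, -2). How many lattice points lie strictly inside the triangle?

9

Using the shoelace formula, 2A = |((-1)·(-5) − 8·(-4)) + (8·(-2) − 0·(-5)) + (0·(-4) − (-1)·(-2))| = 19, so the area is 9.5.
Along each edge there are gcd(|Δx|,|Δy|)+1 lattice points, so counting each shared vertex once the boundary has gcd(9,1) + gcd(8,3) + gcd(1,2) = 1+1+1 = 3.
By Pick's theorem A = I + B/2 − 1, so I = 9.5 − 3/2 + 1 = 9.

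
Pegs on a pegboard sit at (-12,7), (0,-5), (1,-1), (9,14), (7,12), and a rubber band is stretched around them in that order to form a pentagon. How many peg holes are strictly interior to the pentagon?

The shoelace formula gives twice the area as |((-12)·(-5) − 0·7) + (0·(-1) − 1·(-5)) + (1·14 − 9·(-1)) + (9·12 − 7·14) + (7·7 − (-12)·12)| = 291, so the area is 291/2.
Along each edge there are gcd(|Δx|,|Δy|)+1 lattice points, so counting each shared vertex once the boundary has gcd(12,12) + gcd(1,4) + gcd(8,15) + gcd(2,2) + gcd(19,5) = 12+1+1+2+1 = 17.
By Pick's theorem A = I + B/2 − 1, so I = 291/2 − 17/2 + 1 = 138.

138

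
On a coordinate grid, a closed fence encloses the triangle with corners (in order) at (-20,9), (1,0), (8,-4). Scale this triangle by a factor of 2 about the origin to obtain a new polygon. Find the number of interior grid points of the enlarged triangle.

38

The shoelace formula gives twice the area as |[(-20)·0 − 1·9] + [1·(-4) − 8·0] + [8·9 − (-20)·(-4)]| = 21, so the area is 10.5.
Summing gcd(|Δx|,|Δy|) over the edges gives the boundary count: gcd(21,9) + gcd(7,4) + gcd(28,13) = 3+1+1 = 5.
Scaling by 2 multiplies the area by 2² = 4 (so the new area is 42) and multiplies the boundary lattice-point count by 2, giving 10.
By Pick's theorem, the interior count of the dilated polygon is 42 − 10/2 + 1 = 38.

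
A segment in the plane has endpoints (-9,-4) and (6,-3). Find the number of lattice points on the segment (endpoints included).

2

The number of lattice points on a segment between lattice points is gcd(|Δx|,|Δy|) + 1 = gcd(15,1) + 1 = 1 + 1 = 2.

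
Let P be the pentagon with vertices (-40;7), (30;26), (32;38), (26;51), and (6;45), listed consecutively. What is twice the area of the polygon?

2408

Using the shoelace formula, 2A = |[(-40)·26 − 30·7] + [30·38 − 32·26] + [32·51 − 26·38] + [26·45 − 6·51] + [6·7 − (-40)·45]| = 2408, so the area is 1204.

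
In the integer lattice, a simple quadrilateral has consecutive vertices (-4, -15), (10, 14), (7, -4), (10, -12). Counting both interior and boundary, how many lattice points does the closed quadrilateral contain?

147

The shoelace formula gives twice the area as |[(-4)·14 − 10·(-15)] + [10·(-4) − 7·14] + [7·(-12) − 10·(-4)] + [10·(-15) − (-4)·(-12)]| = 286, so the area is 143.
Summing gcd(|Δx|,|Δy|) over the edges gives the boundary count: gcd(14,29) + gcd(3,18) + gcd(3,8) + gcd(14,3) = 1+3+1+1 = 6.
Pick's theorem gives I = A − B/2 + 1 = 143 − 6/2 + 1 = 141, so the closed region contains I + B = 141 + 6 = 147 lattice points.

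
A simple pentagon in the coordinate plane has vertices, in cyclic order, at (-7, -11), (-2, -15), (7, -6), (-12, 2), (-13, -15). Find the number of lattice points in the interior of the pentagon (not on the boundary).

The shoelace formula gives twice the area as |((-7)·(-15) − (-2)·(-11)) + ((-2)·(-6) − 7·(-15)) + (7·2 − (-12)·(-6)) + ((-12)·(-15) − (-13)·2) + ((-13)·(-11) − (-7)·(-15))| = 386, so the area is 193.
Summing gcd(|Δx|,|Δy|) over the edges gives the boundary count: gcd(5,4) + gcd(9,9) + gcd(19,8) + gcd(1,17) + gcd(6,4) = 1+9+1+1+2 = 14.
Pick's theorem gives I = A − B/2 + 1 = 193 − 14/2 + 1 = 187.

187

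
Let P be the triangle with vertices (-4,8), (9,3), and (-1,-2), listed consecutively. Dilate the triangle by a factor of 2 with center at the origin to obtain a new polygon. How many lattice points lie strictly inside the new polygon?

224

Using the shoelace formula, 2A = |((-4)·3 − 9·8) + (9·(-2) − (-1)·3) + ((-1)·8 − (-4)·(-2))| = 115, so the area is 57.5.
The number of boundary lattice points is Σ gcd(|Δx|,|Δy|) = gcd(13,5) + gcd(10,5) + gcd(3,10) = 1+5+1 = 7.
Scaling by 2 multiplies the area by 2² = 4 (so the new area is 230) and multiplies the boundary lattice-point count by 2, giving 14.
By Pick's theorem, the interior count of the dilated polygon is 230 − 14/2 + 1 = 224.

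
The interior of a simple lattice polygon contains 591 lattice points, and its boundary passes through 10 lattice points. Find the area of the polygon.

595

Pick's theorem states A = I + B/2 − 1, so A = 591 + 10/2 − 1 = 595.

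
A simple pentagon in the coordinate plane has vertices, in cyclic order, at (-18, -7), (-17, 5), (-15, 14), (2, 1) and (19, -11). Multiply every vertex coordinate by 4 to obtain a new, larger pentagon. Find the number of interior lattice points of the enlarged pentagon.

The shoelace formula gives twice the area as |((-18)·5 − (-17)·(-7)) + ((-17)·14 − (-15)·5) + ((-15)·1 − 2·14) + (2·(-11) − 19·1) + (19·(-7) − (-18)·(-11))| = 787, so the area is 787/2.
Summing gcd(|Δx|,|Δy|) over the edges gives the boundary count: gcd(1,12) + gcd(2,9) + gcd(17,13) + gcd(17,12) + gcd(37,4) = 1+1+1+1+1 = 5.
Scaling by 4 multiplies the area by 4² = 16 (so the new area is 6296) and multiplies the boundary lattice-point count by 4, giving 20.
By Pick's theorem, the interior count of the dilated polygon is 6296 − 20/2 + 1 = 6287.

6287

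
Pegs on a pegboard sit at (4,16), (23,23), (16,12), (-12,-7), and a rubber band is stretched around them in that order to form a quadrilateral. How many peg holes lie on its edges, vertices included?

Along each edge there are gcd(|Δx|,|Δy|)+1 lattice points, so counting each shared vertex once the boundary has gcd(19,7) + gcd(7,11) + gcd(28,19) + gcd(16,23) = 1+1+1+1 = 4.

4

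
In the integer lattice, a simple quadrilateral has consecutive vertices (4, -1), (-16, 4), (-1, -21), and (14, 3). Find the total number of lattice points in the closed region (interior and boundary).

By the shoelace formula, twice the signed area is |[4·4 − (-16)·(-1)] + [(-16)·(-21) − (-1)·4] + [(-1)·3 − 14·(-21)] + [14·(-1) − 4·3]| = 605, so the area is 605/2.
Summing gcd(|Δx|,|Δy|) over the edges gives the boundary count: gcd(20,5) + gcd(15,25) + gcd(15,24) + gcd(10,4) = 5+5+3+2 = 15.
Pick's theorem gives I = A − B/2 + 1 = 605/2 − 15/2 + 1 = 296, so the closed region contains I + B = 296 + 15 = 311 lattice points.

311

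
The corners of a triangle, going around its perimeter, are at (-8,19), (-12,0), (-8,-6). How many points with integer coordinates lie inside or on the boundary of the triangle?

The shoelace formula gives twice the area as |[(-8)·0 − (-12)·19] + [(-12)·(-6) − (-8)·0] + [(-8)·19 − (-8)·(-6)]| = 100, so the area is 50.
Summing gcd(|Δx|,|Δy|) over the edges gives the boundary count: gcd(4,19) + gcd(4,6) + gcd(0,25) = 1+2+25 = 28.
Pick's theorem gives I = A − B/2 + 1 = 50 − 28/2 + 1 = 37, so the closed region contains I + B = 37 + 28 = 65 lattice points.

65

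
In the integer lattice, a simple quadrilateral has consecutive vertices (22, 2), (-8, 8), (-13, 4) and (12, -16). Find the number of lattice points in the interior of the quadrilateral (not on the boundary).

Using the shoelace formula, 2A = |(22·8 − (-8)·2) + ((-8)·4 − (-13)·8) + ((-13)·(-16) − 12·4) + (12·2 − 22·(-16))| = 800, so the area is 400.
Summing gcd(|Δx|,|Δy|) over the edges gives the boundary count: gcd(30,6) + gcd(5,4) + gcd(25,20) + gcd(10,18) = 6+1+5+2 = 14.
Pick's theorem gives I = A − B/2 + 1 = 400 − 14/2 + 1 = 394.

394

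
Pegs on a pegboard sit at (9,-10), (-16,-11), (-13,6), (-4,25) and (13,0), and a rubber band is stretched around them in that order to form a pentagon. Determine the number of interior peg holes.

By the shoelace formula, twice the signed area is |[9·(-11) − (-16)·(-10)] + [(-16)·6 − (-13)·(-11)] + [(-13)·25 − (-4)·6] + [(-4)·0 − 13·25] + [13·(-10) − 9·0]| = 1254, so the area is 627.
The number of boundary lattice points is Σ gcd(|Δx|,|Δy|) = gcd(25,1) + gcd(3,17) + gcd(9,19) + gcd(17,25) + gcd(4,10) = 1+1+1+1+2 = 6.
By Pick's theorem A = I + B/2 − 1, so I = 627 − 6/2 + 1 = 625.

625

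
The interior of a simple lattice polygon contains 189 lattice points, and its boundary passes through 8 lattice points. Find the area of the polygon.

By Pick's theorem, A = I + B/2 − 1 = 189 + 8/2 − 1 = 192.

192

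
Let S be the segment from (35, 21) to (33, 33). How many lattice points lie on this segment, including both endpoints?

The number of lattice points on a segment between lattice points is gcd(|Δx|,|Δy|) + 1 = gcd(2,12) + 1 = 2 + 1 = 3.

3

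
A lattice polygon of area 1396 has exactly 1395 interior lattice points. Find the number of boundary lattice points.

4

Pick's theorem gives A = I + B/2 − 1, so B = 2(A − I + 1) = 2(1396 − 1395 + 1) = 4.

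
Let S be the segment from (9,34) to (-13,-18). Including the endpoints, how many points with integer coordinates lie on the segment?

The number of lattice points on a segment between lattice points is gcd(|Δx|,|Δy|) + 1 = gcd(22,52) + 1 = 2 + 1 = 3.

3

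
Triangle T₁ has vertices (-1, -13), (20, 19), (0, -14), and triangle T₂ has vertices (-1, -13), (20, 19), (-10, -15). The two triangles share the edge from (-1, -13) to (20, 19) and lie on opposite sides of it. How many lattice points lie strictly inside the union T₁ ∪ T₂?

148

The union is the simple quadrilateral with vertices (-1, -13), (0, -14), (20, 19), (-10, -15) in order.
Using the shoelace formula, 2A = |[(-1)·(-14) − 0·(-13)] + [0·19 − 20·(-14)] + [20·(-15) − (-10)·19] + [(-10)·(-13) − (-1)·(-15)]| = 299, so the area is 149.5.
The number of boundary lattice points is Σ gcd(|Δx|,|Δy|) = gcd(1,1) + gcd(20,33) + gcd(30,34) + gcd(9,2) = 1+1+2+1 = 5.
By Pick's theorem I = A − B/2 + 1 = 149.5 − 5/2 + 1 = 148.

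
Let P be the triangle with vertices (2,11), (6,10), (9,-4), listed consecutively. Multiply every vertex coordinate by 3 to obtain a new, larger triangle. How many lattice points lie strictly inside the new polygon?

235

By the shoelace formula, twice the signed area is |[2·10 − 6·11] + [6·(-4) − 9·10] + [9·11 − 2·(-4)]| = 53, so the area is 53/2.
Summing gcd(|Δx|,|Δy|) over the edges gives the boundary count: gcd(4,1) + gcd(3,14) + gcd(7,15) = 1+1+1 = 3.
Scaling by 3 multiplies the area by 3² = 9 (so the new area is 238.5) and multiplies the boundary lattice-point count by 3, giving 9.
By Pick's theorem, the interior count of the dilated polygon is 238.5 − 9/2 + 1 = 235.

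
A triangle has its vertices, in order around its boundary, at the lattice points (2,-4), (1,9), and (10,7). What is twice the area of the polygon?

Using the shoelace formula, 2A = |(2·9 − 1·(-4)) + (1·7 − 10·9) + (10·(-4) − 2·7)| = 115, so the area is 115/2.

115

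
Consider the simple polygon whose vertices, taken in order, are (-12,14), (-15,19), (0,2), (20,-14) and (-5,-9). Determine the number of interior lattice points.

By the shoelace formula, twice the signed area is |((-12)·19 − (-15)·14) + ((-15)·2 − 0·19) + (0·(-14) − 20·2) + (20·(-9) − (-5)·(-14)) + ((-5)·14 − (-12)·(-9))| = 516, so the area is 258.
Summing gcd(|Δx|,|Δy|) over the edges gives the boundary count: gcd(3,5) + gcd(15,17) + gcd(20,16) + gcd(25,5) + gcd(7,23) = 1+1+4+5+1 = 12.
By Pick's theorem A = I + B/2 − 1, so I = 258 − 12/2 + 1 = 253.

253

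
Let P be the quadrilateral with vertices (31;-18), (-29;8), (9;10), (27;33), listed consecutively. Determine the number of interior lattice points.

1057

By the shoelace formula, twice the signed area is |(31·8 − (-29)·(-18)) + ((-29)·10 − 9·8) + (9·33 − 27·10) + (27·(-18) − 31·33)| = 2118, so the area is 1059.
Summing gcd(|Δx|,|Δy|) over the edges gives the boundary count: gcd(60,26) + gcd(38,2) + gcd(18,23) + gcd(4,51) = 2+2+1+1 = 6.
Pick's theorem gives I = A − B/2 + 1 = 1059 − 6/2 + 1 = 1057.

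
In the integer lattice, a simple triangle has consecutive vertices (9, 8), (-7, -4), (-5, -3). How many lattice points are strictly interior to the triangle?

Using the shoelace formula, 2A = |(9·(-4) − (-7)·8) + ((-7)·(-3) − (-5)·(-4)) + ((-5)·8 − 9·(-3))| = 8, so the area is 4.
The number of boundary lattice points is Σ gcd(|Δx|,|Δy|) = gcd(16,12) + gcd(2,1) + gcd(14,11) = 4+1+1 = 6.
By Pick's theorem A = I + B/2 − 1, so I = 4 − 6/2 + 1 = 2.

2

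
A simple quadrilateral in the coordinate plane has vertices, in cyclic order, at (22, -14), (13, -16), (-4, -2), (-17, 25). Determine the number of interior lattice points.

333

The shoelace formula gives twice the area as |(22·(-16) − 13·(-14)) + (13·(-2) − (-4)·(-16)) + ((-4)·25 − (-17)·(-2)) + ((-17)·(-14) − 22·25)| = 706, so the area is 353.
Along each edge there are gcd(|Δx|,|Δy|)+1 lattice points, so counting each shared vertex once the boundary has gcd(9,2) + gcd(17,14) + gcd(13,27) + gcd(39,39) = 1+1+1+39 = 42.
By Pick's theorem A = I + B/2 − 1, so I = 353 − 42/2 + 1 = 333.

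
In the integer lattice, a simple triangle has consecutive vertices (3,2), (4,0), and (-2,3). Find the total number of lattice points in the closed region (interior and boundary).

8

By the shoelace formula, twice the signed area is |[3·0 − 4·2] + [4·3 − (-2)·0] + [(-2)·2 − 3·3]| = 9, so the area is 9/2.
The number of boundary lattice points is Σ gcd(|Δx|,|Δy|) = gcd(1,2) + gcd(6,3) + gcd(5,1) = 1+3+1 = 5.
Pick's theorem gives I = A − B/2 + 1 = 9/2 − 5/2 + 1 = 3, so the closed region contains I + B = 3 + 5 = 8 lattice points.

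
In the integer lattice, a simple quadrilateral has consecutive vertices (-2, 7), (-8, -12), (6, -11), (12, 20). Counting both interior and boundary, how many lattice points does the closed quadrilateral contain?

311

By the shoelace formula, twice the signed area is |[(-2)·(-12) − (-8)·7] + [(-8)·(-11) − 6·(-12)] + [6·20 − 12·(-11)] + [12·7 − (-2)·20]| = 616, so the area is 308.
The number of boundary lattice points is Σ gcd(|Δx|,|Δy|) = gcd(6,19) + gcd(14,1) + gcd(6,31) + gcd(14,13) = 1+1+1+1 = 4.
Pick's theorem gives I = A − B/2 + 1 = 308 − 4/2 + 1 = 307, so the closed region contains I + B = 307 + 4 = 311 lattice points.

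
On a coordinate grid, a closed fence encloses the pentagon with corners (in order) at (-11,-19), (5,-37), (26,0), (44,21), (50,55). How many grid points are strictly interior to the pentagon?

By the shoelace formula, twice the signed area is |((-11)·(-37) − 5·(-19)) + (5·0 − 26·(-37)) + (26·21 − 44·0) + (44·55 − 50·21) + (50·(-19) − (-11)·55)| = 3035, so the area is 3035/2.
Along each edge there are gcd(|Δx|,|Δy|)+1 lattice points, so counting each shared vertex once the boundary has gcd(16,18) + gcd(21,37) + gcd(18,21) + gcd(6,34) + gcd(61,74) = 2+1+3+2+1 = 9.
Pick's theorem gives I = A − B/2 + 1 = 3035/2 − 9/2 + 1 = 1514.

1514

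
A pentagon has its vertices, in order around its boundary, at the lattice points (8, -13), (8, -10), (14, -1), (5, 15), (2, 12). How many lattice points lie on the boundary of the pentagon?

11

Along each edge there are gcd(|Δx|,|Δy|)+1 lattice points, so counting each shared vertex once the boundary has gcd(0,3) + gcd(6,9) + gcd(9,16) + gcd(3,3) + gcd(6,25) = 3+3+1+3+1 = 11.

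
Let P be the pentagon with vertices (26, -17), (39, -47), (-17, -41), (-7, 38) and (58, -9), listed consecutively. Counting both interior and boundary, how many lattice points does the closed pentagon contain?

By the shoelace formula, twice the signed area is |[26·(-47) − 39·(-17)] + [39·(-41) − (-17)·(-47)] + [(-17)·38 − (-7)·(-41)] + [(-7)·(-9) − 58·38] + [58·(-17) − 26·(-9)]| = 6783, so the area is 3391.5.
Summing gcd(|Δx|,|Δy|) over the edges gives the boundary count: gcd(13,30) + gcd(56,6) + gcd(10,79) + gcd(65,47) + gcd(32,8) = 1+2+1+1+8 = 13.
Pick's theorem gives I = A − B/2 + 1 = 3391.5 − 13/2 + 1 = 3386, so the closed region contains I + B = 3386 + 13 = 3399 lattice points.

3399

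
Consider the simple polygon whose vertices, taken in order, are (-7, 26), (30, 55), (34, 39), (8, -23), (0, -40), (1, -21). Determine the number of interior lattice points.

By the shoelace formula, twice the signed area is |[(-7)·55 − 30·26] + [30·39 − 34·55] + [34·(-23) − 8·39] + [8·(-40) − 0·(-23)] + [0·(-21) − 1·(-40)] + [1·26 − (-7)·(-21)]| = 3360, so the area is 1680.
Along each edge there are gcd(|Δx|,|Δy|)+1 lattice points, so counting each shared vertex once the boundary has gcd(37,29) + gcd(4,16) + gcd(26,62) + gcd(8,17) + gcd(1,19) + gcd(8,47) = 1+4+2+1+1+1 = 10.
Pick's theorem gives I = A − B/2 + 1 = 1680 − 10/2 + 1 = 1676.

1676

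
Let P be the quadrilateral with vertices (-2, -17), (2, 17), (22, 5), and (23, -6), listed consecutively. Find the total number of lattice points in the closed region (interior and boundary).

By the shoelace formula, twice the signed area is |[(-2)·17 − 2·(-17)] + [2·5 − 22·17] + [22·(-6) − 23·5] + [23·(-17) − (-2)·(-6)]| = 1014, so the area is 507.
Summing gcd(|Δx|,|Δy|) over the edges gives the boundary count: gcd(4,34) + gcd(20,12) + gcd(1,11) + gcd(25,11) = 2+4+1+1 = 8.
Pick's theorem gives I = A − B/2 + 1 = 507 − 8/2 + 1 = 504, so the closed region contains I + B = 504 + 8 = 512 lattice points.

512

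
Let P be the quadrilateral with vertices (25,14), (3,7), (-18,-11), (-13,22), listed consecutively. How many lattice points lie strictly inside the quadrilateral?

By the shoelace formula, twice the signed area is |(25·7 − 3·14) + (3·(-11) − (-18)·7) + ((-18)·22 − (-13)·(-11)) + ((-13)·14 − 25·22)| = 1045, so the area is 522.5.
Summing gcd(|Δx|,|Δy|) over the edges gives the boundary count: gcd(22,7) + gcd(21,18) + gcd(5,33) + gcd(38,8) = 1+3+1+2 = 7.
By Pick's theorem A = I + B/2 − 1, so I = 522.5 − 7/2 + 1 = 520.

520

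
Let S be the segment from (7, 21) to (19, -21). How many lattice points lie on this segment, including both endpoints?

7

The number of lattice points on a segment between lattice points is gcd(|Δx|,|Δy|) + 1 = gcd(12,42) + 1 = 6 + 1 = 7.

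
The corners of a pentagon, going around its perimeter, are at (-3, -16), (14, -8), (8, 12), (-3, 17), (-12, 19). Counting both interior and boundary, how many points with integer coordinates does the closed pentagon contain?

By the shoelace formula, twice the signed area is |[(-3)·(-8) − 14·(-16)] + [14·12 − 8·(-8)] + [8·17 − (-3)·12] + [(-3)·19 − (-12)·17] + [(-12)·(-16) − (-3)·19]| = 1048, so the area is 524.
Summing gcd(|Δx|,|Δy|) over the edges gives the boundary count: gcd(17,8) + gcd(6,20) + gcd(11,5) + gcd(9,2) + gcd(9,35) = 1+2+1+1+1 = 6.
Pick's theorem gives I = A − B/2 + 1 = 524 − 6/2 + 1 = 522, so the closed region contains I + B = 522 + 6 = 528 lattice points.

528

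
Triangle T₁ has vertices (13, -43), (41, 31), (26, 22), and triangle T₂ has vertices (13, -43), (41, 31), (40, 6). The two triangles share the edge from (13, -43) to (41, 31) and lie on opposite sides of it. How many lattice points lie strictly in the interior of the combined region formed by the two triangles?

734

The union is the simple quadrilateral with vertices (13, -43), (26, 22), (41, 31), (40, 6) in order.
By the shoelace formula, twice the signed area is |(13·22 − 26·(-43)) + (26·31 − 41·22) + (41·6 − 40·31) + (40·(-43) − 13·6)| = 1484, so the area is 742.
Summing gcd(|Δx|,|Δy|) over the edges gives the boundary count: gcd(13,65) + gcd(15,9) + gcd(1,25) + gcd(27,49) = 13+3+1+1 = 18.
By Pick's theorem I = A − B/2 + 1 = 742 − 18/2 + 1 = 734.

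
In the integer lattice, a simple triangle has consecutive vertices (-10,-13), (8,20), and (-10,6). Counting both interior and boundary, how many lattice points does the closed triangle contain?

Using the shoelace formula, 2A = |[(-10)·20 − 8·(-13)] + [8·6 − (-10)·20] + [(-10)·(-13) − (-10)·6]| = 342, so the area is 171.
Along each edge there are gcd(|Δx|,|Δy|)+1 lattice points, so counting each shared vertex once the boundary has gcd(18,33) + gcd(18,14) + gcd(0,19) = 3+2+19 = 24.
Pick's theorem gives I = A − B/2 + 1 = 171 − 24/2 + 1 = 160, so the closed region contains I + B = 160 + 24 = 184 lattice points.

184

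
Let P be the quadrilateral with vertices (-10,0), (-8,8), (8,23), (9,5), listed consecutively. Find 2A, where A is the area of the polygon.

445

The shoelace formula gives twice the area as |[(-10)·8 − (-8)·0] + [(-8)·23 − 8·8] + [8·5 − 9·23] + [9·0 − (-10)·5]| = 445, so the area is 222.5.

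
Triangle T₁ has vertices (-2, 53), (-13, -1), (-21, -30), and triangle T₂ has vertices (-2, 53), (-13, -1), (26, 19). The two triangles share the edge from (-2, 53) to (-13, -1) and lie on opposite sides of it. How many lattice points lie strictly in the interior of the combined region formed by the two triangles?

The union is the simple quadrilateral with vertices (-2, 53), (-21, -30), (-13, -1), (26, 19) in order.
Using the shoelace formula, 2A = |((-2)·(-30) − (-21)·53) + ((-21)·(-1) − (-13)·(-30)) + ((-13)·19 − 26·(-1)) + (26·53 − (-2)·19)| = 1999, so the area is 999.5.
Summing gcd(|Δx|,|Δy|) over the edges gives the boundary count: gcd(19,83) + gcd(8,29) + gcd(39,20) + gcd(28,34) = 1+1+1+2 = 5.
By Pick's theorem I = A − B/2 + 1 = 999.5 − 5/2 + 1 = 998.

998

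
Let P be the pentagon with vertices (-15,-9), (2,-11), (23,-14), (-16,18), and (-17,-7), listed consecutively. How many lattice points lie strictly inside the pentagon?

529

Using the shoelace formula, 2A = |[(-15)·(-11) − 2·(-9)] + [2·(-14) − 23·(-11)] + [23·18 − (-16)·(-14)] + [(-16)·(-7) − (-17)·18] + [(-17)·(-9) − (-15)·(-7)]| = 1064, so the area is 532.
The number of boundary lattice points is Σ gcd(|Δx|,|Δy|) = gcd(17,2) + gcd(21,3) + gcd(39,32) + gcd(1,25) + gcd(2,2) = 1+3+1+1+2 = 8.
Pick's theorem gives I = A − B/2 + 1 = 532 − 8/2 + 1 = 529.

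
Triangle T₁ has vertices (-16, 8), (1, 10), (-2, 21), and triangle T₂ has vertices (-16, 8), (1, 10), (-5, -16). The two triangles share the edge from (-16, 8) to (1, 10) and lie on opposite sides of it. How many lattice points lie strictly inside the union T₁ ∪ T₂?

The union is the simple quadrilateral with vertices (-16, 8), (-2, 21), (1, 10), (-5, -16) in order.
The shoelace formula gives twice the area as |[(-16)·21 − (-2)·8] + [(-2)·10 − 1·21] + [1·(-16) − (-5)·10] + [(-5)·8 − (-16)·(-16)]| = 623, so the area is 311.5.
Summing gcd(|Δx|,|Δy|) over the edges gives the boundary count: gcd(14,13) + gcd(3,11) + gcd(6,26) + gcd(11,24) = 1+1+2+1 = 5.
By Pick's theorem I = A − B/2 + 1 = 311.5 − 5/2 + 1 = 310.

310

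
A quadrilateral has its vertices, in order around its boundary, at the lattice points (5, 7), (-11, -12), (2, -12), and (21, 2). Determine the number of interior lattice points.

276

Using the shoelace formula, 2A = |[5·(-12) − (-11)·7] + [(-11)·(-12) − 2·(-12)] + [2·2 − 21·(-12)] + [21·7 − 5·2]| = 566, so the area is 283.
Summing gcd(|Δx|,|Δy|) over the edges gives the boundary count: gcd(16,19) + gcd(13,0) + gcd(19,14) + gcd(16,5) = 1+13+1+1 = 16.
By Pick's theorem A = I + B/2 − 1, so I = 283 − 16/2 + 1 = 276.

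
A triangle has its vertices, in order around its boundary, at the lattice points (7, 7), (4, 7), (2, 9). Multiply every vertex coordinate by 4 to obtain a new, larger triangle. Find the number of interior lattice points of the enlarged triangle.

Using the shoelace formula, 2A = |[7·7 − 4·7] + [4·9 − 2·7] + [2·7 − 7·9]| = 6, so the area is 3.
Along each edge there are gcd(|Δx|,|Δy|)+1 lattice points, so counting each shared vertex once the boundary has gcd(3,0) + gcd(2,2) + gcd(5,2) = 3+2+1 = 6.
Scaling by 4 multiplies the area by 4² = 16 (so the new area is 48) and multiplies the boundary lattice-point count by 4, giving 24.
By Pick's theorem, the interior count of the dilated polygon is 48 − 24/2 + 1 = 37.

37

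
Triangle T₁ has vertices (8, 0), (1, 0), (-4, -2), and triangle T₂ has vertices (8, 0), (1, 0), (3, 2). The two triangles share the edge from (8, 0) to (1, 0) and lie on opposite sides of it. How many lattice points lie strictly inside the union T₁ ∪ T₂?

12

The union is the simple quadrilateral with vertices (8, 0), (-4, -2), (1, 0), (3, 2) in order.
By the shoelace formula, twice the signed area is |(8·(-2) − (-4)·0) + ((-4)·0 − 1·(-2)) + (1·2 − 3·0) + (3·0 − 8·2)| = 28, so the area is 14.
Summing gcd(|Δx|,|Δy|) over the edges gives the boundary count: gcd(12,2) + gcd(5,2) + gcd(2,2) + gcd(5,2) = 2+1+2+1 = 6.
By Pick's theorem I = A − B/2 + 1 = 14 − 6/2 + 1 = 12.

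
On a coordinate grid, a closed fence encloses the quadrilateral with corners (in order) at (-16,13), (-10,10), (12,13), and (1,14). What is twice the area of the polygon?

By the shoelace formula, twice the signed area is |[(-16)·10 − (-10)·13] + [(-10)·13 − 12·10] + [12·14 − 1·13] + [1·13 − (-16)·14]| = 112, so the area is 56.

112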